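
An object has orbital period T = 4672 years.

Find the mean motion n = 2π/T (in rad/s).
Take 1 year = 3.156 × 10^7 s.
T = 4672 years = 1.47448 × 10^11 s
n = 2π / (1.47448 × 10^11 s) = 4.26128 × 10^-11 rad/s ≈ 4.261 × 10^-11 rad/s

Final answer: n = 4.261 × 10^-11 rad/s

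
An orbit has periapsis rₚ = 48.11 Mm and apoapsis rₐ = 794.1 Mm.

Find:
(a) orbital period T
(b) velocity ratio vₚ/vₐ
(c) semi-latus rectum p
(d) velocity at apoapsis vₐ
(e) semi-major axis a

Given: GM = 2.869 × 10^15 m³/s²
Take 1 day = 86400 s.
rₚ = 48.11 Mm = 4.811 × 10^7 m
rₐ = 794.1 Mm = 7.941 × 10^8 m
GM = 2.869 × 10^15 m³/s²
a = (rₚ + rₐ)/2 = 4.21105 × 10^8 m
e = (rₐ − rₚ)/(rₐ + rₚ) = (7.4599 × 10^8) / (8.4221 × 10^8) = 0.885753
(a) a³ = 7.46743 × 10^25 m³;  T = 2π √(a³/GM) = 2π × 161332 s = 1.01368 × 10^6 s ≈ 11.73 days
(b) vₚ/vₐ = rₐ/rₚ (angular momentum) = (7.941 × 10^8) / (4.811 × 10^7) = 16.5059 ≈ 16.51
(c) 1 − e² = 0.215442;  p = a(1 − e²) = 4.21105 × 10^8 × 0.215442 = 9.07236 × 10^7 m ≈ 90.72 Mm
(d) vₐ² = GM (2/rₐ − 1/a) = 2.869 × 10^15 × (2.51857 × 10^-9 − 2.3747 × 10^-9) = 412763 m²/s²;  vₐ = 642.466 m/s ≈ 642.5 m/s
(e) a = 4.21105 × 10^8 m ≈ 421.1 Mm

Final answer:
(a) orbital period T = 11.73 days
(b) velocity ratio vₚ/vₐ = 16.51
(c) semi-latus rectum p = 90.72 Mm
(d) velocity at apoapsis vₐ = 642.5 m/s
(e) semi-major axis a = 421.1 Mm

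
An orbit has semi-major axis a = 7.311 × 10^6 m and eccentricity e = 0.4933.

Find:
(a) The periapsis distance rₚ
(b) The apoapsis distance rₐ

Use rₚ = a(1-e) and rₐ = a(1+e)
a = 7.311 × 10^6 m
e = 0.4933:  1 − e = 0.5067,  1 + e = 1.4933
(a) rₚ = a(1 − e) = 7.311 × 10^6 m × 0.5067 = 3.70448 × 10^6 m ≈ 3.704 × 10^6 m
(b) rₐ = a(1 + e) = 7.311 × 10^6 m × 1.4933 = 1.09175 × 10^7 m ≈ 1.092 × 10^7 m

Final answer:
(a) rₚ = 3.704 × 10^6 m
(b) rₐ = 1.092 × 10^7 m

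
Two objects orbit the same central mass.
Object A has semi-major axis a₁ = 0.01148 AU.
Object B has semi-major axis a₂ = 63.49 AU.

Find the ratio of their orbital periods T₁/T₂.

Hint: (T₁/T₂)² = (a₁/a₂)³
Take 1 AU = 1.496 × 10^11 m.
a₁ = 0.01148 AU = 1.71741 × 10^9 m
a₂ = 63.49 AU = 9.4981 × 10^12 m
a₁/a₂ = 0.000180816
T₁/T₂ = (a₁/a₂)^(3/2) = (0.000180816)^1.5 = 2.43139 × 10^-6

Final answer: T₁/T₂ = 2.431 × 10^-6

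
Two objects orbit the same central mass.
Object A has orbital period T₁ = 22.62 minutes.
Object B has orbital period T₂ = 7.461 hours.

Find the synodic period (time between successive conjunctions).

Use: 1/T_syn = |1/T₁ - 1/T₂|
T₁ = 22.62 minutes = 1357.2 s
T₂ = 7.461 hours = 26859.6 s
1/T₁ = 0.000736811 s⁻¹
1/T₂ = 3.72306 × 10^-5 s⁻¹
|1/T₁ − 1/T₂| = 0.00069958 s⁻¹
T_syn = 1 / |1/T₁ − 1/T₂| = 1429.43 s ≈ 23.82 minutes

Final answer: T_syn = 23.82 minutes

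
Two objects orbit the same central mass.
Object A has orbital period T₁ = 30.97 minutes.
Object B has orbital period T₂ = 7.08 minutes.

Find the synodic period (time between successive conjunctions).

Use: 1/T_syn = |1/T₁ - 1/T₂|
T₁ = 30.97 minutes = 1858.2 s
T₂ = 7.08 minutes = 424.8 s
1/T₁ = 0.000538155 s⁻¹
1/T₂ = 0.00235405 s⁻¹
|1/T₁ − 1/T₂| = 0.00181589 s⁻¹
T_syn = 1 / |1/T₁ − 1/T₂| = 550.693 s ≈ 9.178 minutes

Final answer: T_syn = 9.178 minutes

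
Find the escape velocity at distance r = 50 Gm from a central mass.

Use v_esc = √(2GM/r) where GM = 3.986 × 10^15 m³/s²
r = 50 Gm = 5 × 10^10 m
GM = 3.986 × 10^15 m³/s²
2GM/r = 2 × (3.986 × 10^15) / (5 × 10^10) = 159440 m²/s²
v_esc = √(2GM/r) = 399.299 m/s ≈ 399.3 m/s

Final answer: 399.3 m/s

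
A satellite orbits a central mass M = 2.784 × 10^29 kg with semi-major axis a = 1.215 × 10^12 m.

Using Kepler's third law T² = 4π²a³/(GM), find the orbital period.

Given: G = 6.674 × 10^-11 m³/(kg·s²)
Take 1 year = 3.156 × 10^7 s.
M = 2.784 × 10^29 kg
GM = G × M = 6.674 × 10^-11 × 2.784 × 10^29 = 1.85804 × 10^19 m³/s²
a = 1.215 × 10^12 m
a³ = 1.79361 × 10^36 m³
T = 2π √(a³/GM) = 2π √((1.79361 × 10^36) / (1.85804 × 10^19)) = 2π × 3.10697 × 10^8 s
T = 1.95217 × 10^9 s ≈ 61.86 years

Final answer: 61.86 years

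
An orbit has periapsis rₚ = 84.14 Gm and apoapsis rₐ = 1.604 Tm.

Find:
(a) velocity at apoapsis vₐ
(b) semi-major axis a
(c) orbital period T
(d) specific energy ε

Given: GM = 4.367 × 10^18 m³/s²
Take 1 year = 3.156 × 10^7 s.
rₚ = 84.14 Gm = 8.414 × 10^10 m
rₐ = 1.604 Tm = 1.604 × 10^12 m
GM = 4.367 × 10^18 m³/s²
a = (rₚ + rₐ)/2 = 8.4407 × 10^11 m
e = (rₐ − rₚ)/(rₐ + rₚ) = (1.51986 × 10^12) / (1.68814 × 10^12) = 0.900316
(a) vₐ² = GM (2/rₐ − 1/a) = 4.367 × 10^18 × (1.24688 × 10^-12 − 1.18474 × 10^-12) = 271396 m²/s²;  vₐ = 520.956 m/s ≈ 521 m/s
(b) a = 8.4407 × 10^11 m ≈ 844.1 Gm
(c) a³ = 6.01361 × 10^35 m³;  T = 2π √(a³/GM) = 2π × 3.71087 × 10^8 s = 2.33161 × 10^9 s ≈ 73.88 years
(d) 2a = 1.68814 × 10^12 m;  ε = −GM/(2a) = -2.58687 × 10^6 J/kg ≈ -2.587 MJ/kg

Final answer:
(a) velocity at apoapsis vₐ = 521 m/s
(b) semi-major axis a = 844.1 Gm
(c) orbital period T = 73.88 years
(d) specific energy ε = -2.587 MJ/kg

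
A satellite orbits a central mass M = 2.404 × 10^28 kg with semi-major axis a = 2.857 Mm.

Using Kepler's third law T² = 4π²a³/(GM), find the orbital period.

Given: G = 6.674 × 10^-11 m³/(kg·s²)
M = 2.404 × 10^28 kg
GM = G × M = 6.674 × 10^-11 × 2.404 × 10^28 = 1.60443 × 10^18 m³/s²
a = 2.857 Mm = 2.857 × 10^6 m
a³ = 2.33201 × 10^19 m³
T = 2π √(a³/GM) = 2π √((2.33201 × 10^19) / (1.60443 × 10^18)) = 2π × 3.81246 s
T = 23.9544 s ≈ 23.95 seconds

Final answer: 23.95 seconds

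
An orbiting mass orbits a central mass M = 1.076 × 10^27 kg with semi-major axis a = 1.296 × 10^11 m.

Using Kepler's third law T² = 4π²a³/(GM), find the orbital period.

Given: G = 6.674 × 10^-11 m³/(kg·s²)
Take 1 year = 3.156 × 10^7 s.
M = 1.076 × 10^27 kg
GM = G × M = 6.674 × 10^-11 × 1.076 × 10^27 = 7.18122 × 10^16 m³/s²
a = 1.296 × 10^11 m
a³ = 2.17678 × 10^33 m³
T = 2π √(a³/GM) = 2π √((2.17678 × 10^33) / (7.18122 × 10^16)) = 2π × 1.74104 × 10^8 s
T = 1.09393 × 10^9 s ≈ 34.66 years

Final answer: 34.66 years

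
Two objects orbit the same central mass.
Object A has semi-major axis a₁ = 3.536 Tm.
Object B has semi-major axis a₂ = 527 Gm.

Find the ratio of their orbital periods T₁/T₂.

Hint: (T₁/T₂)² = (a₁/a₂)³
a₁ = 3.536 Tm = 3.536 × 10^12 m
a₂ = 527 Gm = 5.27 × 10^11 m
a₁/a₂ = 6.70968
T₁/T₂ = (a₁/a₂)^(3/2) = (6.70968)^1.5 = 17.3801

Final answer: T₁/T₂ = 17.38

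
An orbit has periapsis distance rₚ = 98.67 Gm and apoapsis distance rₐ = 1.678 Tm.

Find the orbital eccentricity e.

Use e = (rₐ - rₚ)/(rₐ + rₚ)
rₚ = 98.67 Gm = 9.867 × 10^10 m
rₐ = 1.678 Tm = 1.678 × 10^12 m
rₐ − rₚ = 1.57933 × 10^12 m
rₐ + rₚ = 1.77667 × 10^12 m
e = (rₐ − rₚ)/(rₐ + rₚ) = 0.888927

Final answer: e = 0.8889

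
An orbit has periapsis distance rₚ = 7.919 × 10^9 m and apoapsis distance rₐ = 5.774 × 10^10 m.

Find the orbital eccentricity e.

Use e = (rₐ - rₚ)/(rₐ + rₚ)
rₚ = 7.919 × 10^9 m
rₐ = 5.774 × 10^10 m
rₐ − rₚ = 4.9821 × 10^10 m
rₐ + rₚ = 6.5659 × 10^10 m
e = (rₐ − rₚ)/(rₐ + rₚ) = 0.758784

Final answer: e = 0.7588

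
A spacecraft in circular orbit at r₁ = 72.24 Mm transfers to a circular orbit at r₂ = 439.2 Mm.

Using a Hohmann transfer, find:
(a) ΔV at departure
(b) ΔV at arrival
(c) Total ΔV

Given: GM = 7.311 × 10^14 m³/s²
r₁ = 72.24 Mm = 7.224 × 10^7 m
r₂ = 439.2 Mm = 4.392 × 10^8 m
GM = 7.311 × 10^14 m³/s²
Transfer ellipse: a_t = (r₁ + r₂)/2 = 2.5572 × 10^8 m
Circular speed at r₁: v₁ = √(GM/r₁) = 3181.26 m/s
Transfer speed at r₁ (periapsis): v₁ₜ = √(GM(2/r₁ − 1/a_t)) = 4169.16 m/s
(a) ΔV₁ = v₁ₜ − v₁ = 987.895 m/s ≈ 987.9 m/s
Circular speed at r₂: v₂ = √(GM/r₂) = 1290.2 m/s
Transfer speed at r₂ (apoapsis): v₂ₜ = √(GM(2/r₂ − 1/a_t)) = 685.747 m/s
(b) ΔV₂ = v₂ − v₂ₜ = 604.454 m/s ≈ 604.5 m/s
(c) ΔV_total = ΔV₁ + ΔV₂ = 1592.35 m/s ≈ 1.592 km/s

Final answer:
(a) ΔV₁ = 987.9 m/s
(b) ΔV₂ = 604.5 m/s
(c) ΔV_total = 1.592 km/s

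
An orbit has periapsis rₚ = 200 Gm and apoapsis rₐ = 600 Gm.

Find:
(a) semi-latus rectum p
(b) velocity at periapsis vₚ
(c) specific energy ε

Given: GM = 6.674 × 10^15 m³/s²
rₚ = 200 Gm = 2 × 10^11 m
rₐ = 600 Gm = 6 × 10^11 m
GM = 6.674 × 10^15 m³/s²
a = (rₚ + rₐ)/2 = 4 × 10^11 m
e = (rₐ − rₚ)/(rₐ + rₚ) = (4 × 10^11) / (8 × 10^11) = 0.5
(a) 1 − e² = 0.75;  p = a(1 − e²) = 4 × 10^11 × 0.75 = 3 × 10^11 m ≈ 300 Gm
(b) vₚ² = GM (2/rₚ − 1/a) = 6.674 × 10^15 × (1 × 10^-11 − 2.5 × 10^-12) = 50055 m²/s²;  vₚ = 223.73 m/s ≈ 223.7 m/s
(c) 2a = 8 × 10^11 m;  ε = −GM/(2a) = -8342.5 J/kg ≈ -8.342 kJ/kg

Final answer:
(a) semi-latus rectum p = 300 Gm
(b) velocity at periapsis vₚ = 223.7 m/s
(c) specific energy ε = -8.342 kJ/kg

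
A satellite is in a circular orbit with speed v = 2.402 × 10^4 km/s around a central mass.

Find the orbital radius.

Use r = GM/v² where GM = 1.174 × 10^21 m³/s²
v = 2.402 × 10^4 km/s = 2.402 × 10^7 m/s
GM = 1.174 × 10^21 m³/s²
v² = 5.7696 × 10^14 m²/s²
r = GM/v² = (1.174 × 10^21) / (5.7696 × 10^14) = 2.0348 × 10^6 m ≈ 2.035 × 10^6 m

Final answer: 2.035 × 10^6 m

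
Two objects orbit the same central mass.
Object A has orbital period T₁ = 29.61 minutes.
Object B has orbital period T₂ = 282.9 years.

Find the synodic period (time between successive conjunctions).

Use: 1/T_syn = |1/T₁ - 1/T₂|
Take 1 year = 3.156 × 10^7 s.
T₁ = 29.61 minutes = 1776.6 s
T₂ = 282.9 years = 8.92832 × 10^9 s
1/T₁ = 0.000562873 s⁻¹
1/T₂ = 1.12003 × 10^-10 s⁻¹
|1/T₁ − 1/T₂| = 0.000562873 s⁻¹
T_syn = 1 / |1/T₁ − 1/T₂| = 1776.6 s ≈ 29.61 minutes

Final answer: T_syn = 29.61 minutes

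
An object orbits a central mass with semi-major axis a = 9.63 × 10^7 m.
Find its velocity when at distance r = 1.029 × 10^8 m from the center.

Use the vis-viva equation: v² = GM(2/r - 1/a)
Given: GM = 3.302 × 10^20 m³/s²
a = 9.63 × 10^7 m
r = 1.029 × 10^8 m
GM = 3.302 × 10^20 m³/s²
2/r − 1/a = 1.94363 × 10^-8 − 1.03842 × 10^-8 = 9.05213 × 10^-9 m⁻¹
v² = GM (2/r − 1/a) = 2.98901 × 10^12 m²/s²
v = 1.72888 × 10^6 m/s ≈ 1729 km/s

Final answer: 1729 km/s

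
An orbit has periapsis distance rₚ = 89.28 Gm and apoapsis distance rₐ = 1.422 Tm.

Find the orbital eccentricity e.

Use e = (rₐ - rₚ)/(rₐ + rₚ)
rₚ = 89.28 Gm = 8.928 × 10^10 m
rₐ = 1.422 Tm = 1.422 × 10^12 m
rₐ − rₚ = 1.33272 × 10^12 m
rₐ + rₚ = 1.51128 × 10^12 m
e = (rₐ − rₚ)/(rₐ + rₚ) = 0.881848

Final answer: e = 0.8818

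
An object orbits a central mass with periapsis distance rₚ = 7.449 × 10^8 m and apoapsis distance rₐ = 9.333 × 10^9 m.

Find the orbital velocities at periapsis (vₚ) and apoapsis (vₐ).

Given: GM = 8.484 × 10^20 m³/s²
rₚ = 7.449 × 10^8 m
rₐ = 9.333 × 10^9 m
GM = 8.484 × 10^20 m³/s²
a = (rₚ + rₐ)/2 = 5.03895 × 10^9 m
Vis-viva: v² = GM (2/r − 1/a)
vₚ² = 8.484 × 10^20 × (2.68492 × 10^-9 − 1.98454 × 10^-10) = 2.10952 × 10^12 m²/s²
vₚ = 1.45242 × 10^6 m/s ≈ 1452 km/s
vₐ² = 8.484 × 10^20 × (2.14293 × 10^-10 − 1.98454 × 10^-10) = 1.34381 × 10^10 m²/s²
vₐ = 115923 m/s ≈ 115.9 km/s

Final answer: vₚ = 1452 km/s, vₐ = 115.9 km/s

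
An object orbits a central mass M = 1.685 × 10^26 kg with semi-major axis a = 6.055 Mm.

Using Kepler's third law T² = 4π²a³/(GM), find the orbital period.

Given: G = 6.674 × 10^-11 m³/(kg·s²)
M = 1.685 × 10^26 kg
GM = G × M = 6.674 × 10^-11 × 1.685 × 10^26 = 1.12457 × 10^16 m³/s²
a = 6.055 Mm = 6.055 × 10^6 m
a³ = 2.21995 × 10^20 m³
T = 2π √(a³/GM) = 2π √((2.21995 × 10^20) / (1.12457 × 10^16)) = 2π × 140.501 s
T = 882.791 s ≈ 14.71 minutes

Final answer: 14.71 minutes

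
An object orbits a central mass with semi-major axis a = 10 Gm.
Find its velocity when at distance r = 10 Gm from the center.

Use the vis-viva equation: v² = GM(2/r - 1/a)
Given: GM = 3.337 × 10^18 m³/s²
a = 10 Gm = 1 × 10^10 m
r = 10 Gm = 1 × 10^10 m
GM = 3.337 × 10^18 m³/s²
2/r − 1/a = 2 × 10^-10 − 1 × 10^-10 = 1 × 10^-10 m⁻¹
v² = GM (2/r − 1/a) = 3.337 × 10^8 m²/s²
v = 18267.5 m/s ≈ 18.27 km/s

Final answer: 18.27 km/s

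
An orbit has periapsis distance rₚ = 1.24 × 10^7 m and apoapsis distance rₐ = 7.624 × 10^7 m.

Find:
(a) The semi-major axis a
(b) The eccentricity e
rₚ = 1.24 × 10^7 m
rₐ = 7.624 × 10^7 m
(a) a = (rₚ + rₐ)/2 = 4.432 × 10^7 m ≈ 4.432 × 10^7 m
(b) e = (rₐ − rₚ)/(rₐ + rₚ) = (6.384 × 10^7) / (8.864 × 10^7) = 0.720217

Final answer:
(a) a = 4.432 × 10^7 m
(b) e = 0.7202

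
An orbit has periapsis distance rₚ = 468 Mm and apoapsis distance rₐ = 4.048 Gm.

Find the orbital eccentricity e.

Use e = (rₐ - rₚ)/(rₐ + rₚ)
rₚ = 468 Mm = 4.68 × 10^8 m
rₐ = 4.048 Gm = 4.048 × 10^9 m
rₐ − rₚ = 3.58 × 10^9 m
rₐ + rₚ = 4.516 × 10^9 m
e = (rₐ − rₚ)/(rₐ + rₚ) = 0.792737

Final answer: e = 0.7927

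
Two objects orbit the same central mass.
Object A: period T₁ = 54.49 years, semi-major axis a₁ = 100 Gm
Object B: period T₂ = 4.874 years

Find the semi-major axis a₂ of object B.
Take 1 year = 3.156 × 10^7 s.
T₁ = 54.49 years = 1.7197 × 10^9 s
T₂ = 4.874 years = 1.53823 × 10^8 s
a₁ = 100 Gm = 1 × 10^11 m
Kepler's third law: (T₂/T₁)² = (a₂/a₁)³  ⇒  a₂ = a₁ (T₂/T₁)^(2/3)
T₂/T₁ = 0.0894476
(T₂/T₁)^(2/3) = 0.200007
a₂ = 1 × 10^11 m × 0.200007 = 2.00007 × 10^10 m ≈ 20 Gm

Final answer: a₂ = 20 Gm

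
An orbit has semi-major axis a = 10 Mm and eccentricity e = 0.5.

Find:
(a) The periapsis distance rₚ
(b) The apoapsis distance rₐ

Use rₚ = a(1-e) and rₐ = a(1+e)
a = 10 Mm = 1 × 10^7 m
e = 0.5:  1 − e = 0.5,  1 + e = 1.5
(a) rₚ = a(1 − e) = 1 × 10^7 m × 0.5 = 5 × 10^6 m ≈ 5 Mm
(b) rₐ = a(1 + e) = 1 × 10^7 m × 1.5 = 1.5 × 10^7 m ≈ 15 Mm

Final answer:
(a) rₚ = 5 Mm
(b) rₐ = 15 Mm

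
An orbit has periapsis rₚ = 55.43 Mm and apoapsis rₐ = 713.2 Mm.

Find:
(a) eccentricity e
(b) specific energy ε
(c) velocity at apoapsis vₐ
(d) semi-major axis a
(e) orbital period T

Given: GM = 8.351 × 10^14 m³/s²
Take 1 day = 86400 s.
rₚ = 55.43 Mm = 5.543 × 10^7 m
rₐ = 713.2 Mm = 7.132 × 10^8 m
GM = 8.351 × 10^14 m³/s²
a = (rₚ + rₐ)/2 = 3.84315 × 10^8 m
e = (rₐ − rₚ)/(rₐ + rₚ) = (6.5777 × 10^8) / (7.6863 × 10^8) = 0.855769
(a) e = 0.855769 ≈ 0.8558
(b) 2a = 7.6863 × 10^8 m;  ε = −GM/(2a) = -1.08648 × 10^6 J/kg ≈ -1.086 MJ/kg
(c) vₐ² = GM (2/rₐ − 1/a) = 8.351 × 10^14 × (2.80426 × 10^-9 − 2.60203 × 10^-9) = 168883 m²/s²;  vₐ = 410.953 m/s ≈ 411 m/s
(d) a = 3.84315 × 10^8 m ≈ 384.3 Mm
(e) a³ = 5.67626 × 10^25 m³;  T = 2π √(a³/GM) = 2π × 260712 s = 1.6381 × 10^6 s ≈ 18.96 days

Final answer:
(a) eccentricity e = 0.8558
(b) specific energy ε = -1.086 MJ/kg
(c) velocity at apoapsis vₐ = 411 m/s
(d) semi-major axis a = 384.3 Mm
(e) orbital period T = 18.96 days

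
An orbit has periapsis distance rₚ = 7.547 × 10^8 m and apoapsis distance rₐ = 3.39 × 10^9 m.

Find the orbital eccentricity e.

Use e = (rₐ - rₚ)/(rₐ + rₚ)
rₚ = 7.547 × 10^8 m
rₐ = 3.39 × 10^9 m
rₐ − rₚ = 2.6353 × 10^9 m
rₐ + rₚ = 4.1447 × 10^9 m
e = (rₐ − rₚ)/(rₐ + rₚ) = 0.635824

Final answer: e = 0.6358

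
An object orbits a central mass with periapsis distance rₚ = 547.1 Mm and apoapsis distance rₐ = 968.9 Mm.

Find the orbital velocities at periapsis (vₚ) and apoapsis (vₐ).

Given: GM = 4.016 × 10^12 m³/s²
rₚ = 547.1 Mm = 5.471 × 10^8 m
rₐ = 968.9 Mm = 9.689 × 10^8 m
GM = 4.016 × 10^12 m³/s²
a = (rₚ + rₐ)/2 = 7.58 × 10^8 m
Vis-viva: v² = GM (2/r − 1/a)
vₚ² = 4.016 × 10^12 × (3.65564 × 10^-9 − 1.31926 × 10^-9) = 9382.89 m²/s²
vₚ = 96.8653 m/s ≈ 96.87 m/s
vₐ² = 4.016 × 10^12 × (2.0642 × 10^-9 − 1.31926 × 10^-9) = 2991.66 m²/s²
vₐ = 54.6961 m/s ≈ 54.7 m/s

Final answer: vₚ = 96.87 m/s, vₐ = 54.7 m/s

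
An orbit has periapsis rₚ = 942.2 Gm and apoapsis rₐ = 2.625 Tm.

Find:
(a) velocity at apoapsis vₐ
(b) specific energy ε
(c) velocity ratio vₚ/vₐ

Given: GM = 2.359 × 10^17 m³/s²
rₚ = 942.2 Gm = 9.422 × 10^11 m
rₐ = 2.625 Tm = 2.625 × 10^12 m
GM = 2.359 × 10^17 m³/s²
a = (rₚ + rₐ)/2 = 1.7836 × 10^12 m
e = (rₐ − rₚ)/(rₐ + rₚ) = (1.6828 × 10^12) / (3.5672 × 10^12) = 0.471743
(a) vₐ² = GM (2/rₐ − 1/a) = 2.359 × 10^17 × (7.61905 × 10^-13 − 5.60664 × 10^-13) = 47472.7 m²/s²;  vₐ = 217.882 m/s ≈ 217.9 m/s
(b) 2a = 3.5672 × 10^12 m;  ε = −GM/(2a) = -66130.3 J/kg ≈ -66.13 kJ/kg
(c) vₚ/vₐ = rₐ/rₚ (angular momentum) = (2.625 × 10^12) / (9.422 × 10^11) = 2.78603 ≈ 2.786

Final answer:
(a) velocity at apoapsis vₐ = 217.9 m/s
(b) specific energy ε = -66.13 kJ/kg
(c) velocity ratio vₚ/vₐ = 2.786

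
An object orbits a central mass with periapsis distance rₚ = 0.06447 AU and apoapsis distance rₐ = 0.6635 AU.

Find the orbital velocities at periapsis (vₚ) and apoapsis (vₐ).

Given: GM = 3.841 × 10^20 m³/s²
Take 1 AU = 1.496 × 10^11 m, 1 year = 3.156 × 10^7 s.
rₚ = 0.06447 AU = 9.64471 × 10^9 m
rₐ = 0.6635 AU = 9.92596 × 10^10 m
GM = 3.841 × 10^20 m³/s²
a = (rₚ + rₐ)/2 = 5.44522 × 10^10 m
Vis-viva: v² = GM (2/r − 1/a)
vₚ² = 3.841 × 10^20 × (2.07368 × 10^-10 − 1.83647 × 10^-11) = 7.2596 × 10^10 m²/s²
vₚ = 269436 m/s ≈ 56.84 AU/year
vₐ² = 3.841 × 10^20 × (2.01492 × 10^-11 − 1.83647 × 10^-11) = 6.85403 × 10^8 m²/s²
vₐ = 26180.2 m/s ≈ 5.523 AU/year

Final answer: vₚ = 56.84 AU/year, vₐ = 5.523 AU/year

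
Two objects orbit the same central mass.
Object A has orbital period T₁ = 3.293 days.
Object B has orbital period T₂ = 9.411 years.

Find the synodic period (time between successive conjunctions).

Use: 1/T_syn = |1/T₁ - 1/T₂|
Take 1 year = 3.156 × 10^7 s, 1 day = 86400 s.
T₁ = 3.293 days = 284515 s
T₂ = 9.411 years = 2.97011 × 10^8 s
1/T₁ = 3.51475 × 10^-6 s⁻¹
1/T₂ = 3.36688 × 10^-9 s⁻¹
|1/T₁ − 1/T₂| = 3.51138 × 10^-6 s⁻¹
T_syn = 1 / |1/T₁ − 1/T₂| = 284788 s ≈ 3.296 days

Final answer: T_syn = 3.296 days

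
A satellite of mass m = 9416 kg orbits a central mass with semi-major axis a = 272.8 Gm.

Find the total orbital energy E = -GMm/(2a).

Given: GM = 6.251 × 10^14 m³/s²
a = 272.8 Gm = 2.728 × 10^11 m
GM = 6.251 × 10^14 m³/s²
2a = 5.456 × 10^11 m
GMm = 6.251 × 10^14 × 9416 = 5.88594 × 10^18 m³·kg/s²
E = −GMm/(2a) = -1.0788 × 10^7 J ≈ -10.79 MJ

Final answer: -10.79 MJ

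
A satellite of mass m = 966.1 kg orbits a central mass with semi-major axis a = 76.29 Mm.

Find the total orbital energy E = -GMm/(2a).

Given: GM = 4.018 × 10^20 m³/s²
a = 76.29 Mm = 7.629 × 10^7 m
GM = 4.018 × 10^20 m³/s²
2a = 1.5258 × 10^8 m
GMm = 4.018 × 10^20 × 966.1 = 3.88179 × 10^23 m³·kg/s²
E = −GMm/(2a) = -2.5441 × 10^15 J ≈ -2.544 PJ

Final answer: -2.544 PJ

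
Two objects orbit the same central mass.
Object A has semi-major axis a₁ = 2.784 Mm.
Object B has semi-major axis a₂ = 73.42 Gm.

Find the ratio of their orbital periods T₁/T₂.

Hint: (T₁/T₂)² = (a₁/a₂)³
a₁ = 2.784 Mm = 2.784 × 10^6 m
a₂ = 73.42 Gm = 7.342 × 10^10 m
a₁/a₂ = 3.79188 × 10^-5
T₁/T₂ = (a₁/a₂)^(3/2) = (3.79188 × 10^-5)^1.5 = 2.33498 × 10^-7

Final answer: T₁/T₂ = 2.335 × 10^-7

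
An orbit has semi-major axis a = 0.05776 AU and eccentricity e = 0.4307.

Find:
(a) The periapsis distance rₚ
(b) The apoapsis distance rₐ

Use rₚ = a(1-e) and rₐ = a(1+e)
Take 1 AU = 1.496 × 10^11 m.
a = 0.05776 AU = 8.6409 × 10^9 m
e = 0.4307:  1 − e = 0.5693,  1 + e = 1.4307
(a) rₚ = a(1 − e) = 8.6409 × 10^9 m × 0.5693 = 4.91926 × 10^9 m ≈ 0.03288 AU
(b) rₐ = a(1 + e) = 8.6409 × 10^9 m × 1.4307 = 1.23625 × 10^10 m ≈ 0.08264 AU

Final answer:
(a) rₚ = 0.03288 AU
(b) rₐ = 0.08264 AU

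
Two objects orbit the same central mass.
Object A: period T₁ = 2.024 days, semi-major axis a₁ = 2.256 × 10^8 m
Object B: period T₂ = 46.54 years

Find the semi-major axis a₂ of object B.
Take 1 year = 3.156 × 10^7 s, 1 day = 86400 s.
T₁ = 2.024 days = 174874 s
T₂ = 46.54 years = 1.4688 × 10^9 s
a₁ = 2.256 × 10^8 m
Kepler's third law: (T₂/T₁)² = (a₂/a₁)³  ⇒  a₂ = a₁ (T₂/T₁)^(2/3)
T₂/T₁ = 8399.22
(T₂/T₁)^(2/3) = 413.199
a₂ = 2.256 × 10^8 m × 413.199 = 9.32177 × 10^10 m ≈ 9.322 × 10^10 m

Final answer: a₂ = 9.322 × 10^10 m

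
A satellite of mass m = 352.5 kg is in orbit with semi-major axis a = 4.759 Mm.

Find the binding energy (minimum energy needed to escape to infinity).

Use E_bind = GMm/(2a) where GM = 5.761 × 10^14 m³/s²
a = 4.759 Mm = 4.759 × 10^6 m
GM = 5.761 × 10^14 m³/s²
m = 352.5 kg
GMm = 5.761 × 10^14 × 352.5 = 2.03075 × 10^17 m³·kg/s²
2a = 9.518 × 10^6 m
E_bind = GMm/(2a) = 2.13359 × 10^10 J ≈ 21.34 GJ

Final answer: 21.34 GJ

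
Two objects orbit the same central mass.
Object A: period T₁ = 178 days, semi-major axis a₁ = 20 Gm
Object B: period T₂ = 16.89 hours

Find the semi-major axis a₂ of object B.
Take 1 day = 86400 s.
T₁ = 178 days = 1.53792 × 10^7 s
T₂ = 16.89 hours = 60804 s
a₁ = 20 Gm = 2 × 10^10 m
Kepler's third law: (T₂/T₁)² = (a₂/a₁)³  ⇒  a₂ = a₁ (T₂/T₁)^(2/3)
T₂/T₁ = 0.00395365
(T₂/T₁)^(2/3) = 0.0250034
a₂ = 2 × 10^10 m × 0.0250034 = 5.00068 × 10^8 m ≈ 500.1 Mm

Final answer: a₂ = 500.1 Mm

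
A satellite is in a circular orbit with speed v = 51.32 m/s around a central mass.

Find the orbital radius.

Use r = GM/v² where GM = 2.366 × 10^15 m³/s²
v = 51.32 m/s
GM = 2.366 × 10^15 m³/s²
v² = 2633.74 m²/s²
r = GM/v² = (2.366 × 10^15) / 2633.74 = 8.98341 × 10^11 m ≈ 898.3 Gm

Final answer: 898.3 Gm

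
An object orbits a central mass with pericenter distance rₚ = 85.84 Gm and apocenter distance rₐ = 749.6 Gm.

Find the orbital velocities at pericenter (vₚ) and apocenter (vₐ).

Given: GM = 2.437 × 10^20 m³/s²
rₚ = 85.84 Gm = 8.584 × 10^10 m
rₐ = 749.6 Gm = 7.496 × 10^11 m
GM = 2.437 × 10^20 m³/s²
a = (rₚ + rₐ)/2 = 4.1772 × 10^11 m
Vis-viva: v² = GM (2/r − 1/a)
vₚ² = 2.437 × 10^20 × (2.32992 × 10^-11 − 2.39395 × 10^-12) = 5.0946 × 10^9 m²/s²
vₚ = 71376.5 m/s ≈ 71.38 km/s
vₐ² = 2.437 × 10^20 × (2.66809 × 10^-12 − 2.39395 × 10^-12) = 6.68083 × 10^7 m²/s²
vₐ = 8173.63 m/s ≈ 8.174 km/s

Final answer: vₚ = 71.38 km/s, vₐ = 8.174 km/s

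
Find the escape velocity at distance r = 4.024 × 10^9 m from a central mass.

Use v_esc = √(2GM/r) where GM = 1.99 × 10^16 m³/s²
r = 4.024 × 10^9 m
GM = 1.99 × 10^16 m³/s²
2GM/r = 2 × (1.99 × 10^16) / (4.024 × 10^9) = 9.89066 × 10^6 m²/s²
v_esc = √(2GM/r) = 3144.94 m/s ≈ 3.145 km/s

Final answer: 3.145 km/s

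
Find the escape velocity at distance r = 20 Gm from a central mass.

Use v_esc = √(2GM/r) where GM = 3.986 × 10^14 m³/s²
r = 20 Gm = 2 × 10^10 m
GM = 3.986 × 10^14 m³/s²
2GM/r = 2 × (3.986 × 10^14) / (2 × 10^10) = 39860 m²/s²
v_esc = √(2GM/r) = 199.65 m/s ≈ 199.6 m/s

Final answer: 199.6 m/s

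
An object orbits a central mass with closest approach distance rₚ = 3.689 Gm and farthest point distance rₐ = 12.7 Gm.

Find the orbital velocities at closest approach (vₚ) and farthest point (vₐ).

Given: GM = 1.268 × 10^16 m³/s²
rₚ = 3.689 Gm = 3.689 × 10^9 m
rₐ = 12.7 Gm = 1.27 × 10^10 m
GM = 1.268 × 10^16 m³/s²
a = (rₚ + rₐ)/2 = 8.1945 × 10^9 m
Vis-viva: v² = GM (2/r − 1/a)
vₚ² = 1.268 × 10^16 × (5.42152 × 10^-10 − 1.22033 × 10^-10) = 5.32711 × 10^6 m²/s²
vₚ = 2308.05 m/s ≈ 2.308 km/s
vₐ² = 1.268 × 10^16 × (1.5748 × 10^-10 − 1.22033 × 10^-10) = 449471 m²/s²
vₐ = 670.426 m/s ≈ 670.4 m/s

Final answer: vₚ = 2.308 km/s, vₐ = 670.4 m/s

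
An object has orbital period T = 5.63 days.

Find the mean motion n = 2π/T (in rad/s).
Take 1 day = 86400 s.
T = 5.63 days = 486432 s
n = 2π / 486432 s = 1.29169 × 10^-5 rad/s ≈ 1.292 × 10^-5 rad/s

Final answer: n = 1.292 × 10^-5 rad/s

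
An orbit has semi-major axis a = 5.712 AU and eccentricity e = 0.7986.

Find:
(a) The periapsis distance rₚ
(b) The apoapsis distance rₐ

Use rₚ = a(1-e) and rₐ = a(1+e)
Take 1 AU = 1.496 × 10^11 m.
a = 5.712 AU = 8.54515 × 10^11 m
e = 0.7986:  1 − e = 0.2014,  1 + e = 1.7986
(a) rₚ = a(1 − e) = 8.54515 × 10^11 m × 0.2014 = 1.72099 × 10^11 m ≈ 1.15 AU
(b) rₐ = a(1 + e) = 8.54515 × 10^11 m × 1.7986 = 1.53693 × 10^12 m ≈ 10.27 AU

Final answer:
(a) rₚ = 1.15 AU
(b) rₐ = 10.27 AU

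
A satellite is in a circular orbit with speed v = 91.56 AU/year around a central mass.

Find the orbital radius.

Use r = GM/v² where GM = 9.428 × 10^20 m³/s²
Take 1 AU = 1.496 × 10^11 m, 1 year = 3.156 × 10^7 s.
v = 91.56 AU/year = 434011 m/s
GM = 9.428 × 10^20 m³/s²
v² = 1.88365 × 10^11 m²/s²
r = GM/v² = (9.428 × 10^20) / (1.88365 × 10^11) = 5.00517 × 10^9 m ≈ 0.03346 AU

Final answer: 0.03346 AU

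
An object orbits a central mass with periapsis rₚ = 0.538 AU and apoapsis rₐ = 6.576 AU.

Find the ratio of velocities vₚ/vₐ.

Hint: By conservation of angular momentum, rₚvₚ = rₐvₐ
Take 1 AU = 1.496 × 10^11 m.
rₚ = 0.538 AU = 8.04848 × 10^10 m
rₐ = 6.576 AU = 9.8377 × 10^11 m
rₚvₚ = rₐvₐ  ⇒  vₚ/vₐ = rₐ/rₚ
vₚ/vₐ = (9.8377 × 10^11) / (8.04848 × 10^10) = 12.223

Final answer: vₚ/vₐ = 12.22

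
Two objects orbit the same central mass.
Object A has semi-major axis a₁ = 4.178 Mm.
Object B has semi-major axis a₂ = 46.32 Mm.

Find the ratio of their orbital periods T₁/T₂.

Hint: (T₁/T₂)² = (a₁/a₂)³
a₁ = 4.178 Mm = 4.178 × 10^6 m
a₂ = 46.32 Mm = 4.632 × 10^7 m
a₁/a₂ = 0.0901986
T₁/T₂ = (a₁/a₂)^(3/2) = (0.0901986)^1.5 = 0.0270894

Final answer: T₁/T₂ = 0.02709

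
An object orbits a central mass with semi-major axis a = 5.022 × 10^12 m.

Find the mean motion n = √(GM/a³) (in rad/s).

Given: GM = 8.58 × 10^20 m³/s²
a = 5.022 × 10^12 m
GM = 8.58 × 10^20 m³/s²
a³ = 1.26657 × 10^38 m³
GM/a³ = (8.58 × 10^20) / (1.26657 × 10^38) = 6.77419 × 10^-18 s⁻²
n = √(GM/a³) = 2.60273 × 10^-9 rad/s ≈ 2.603 × 10^-9 rad/s

Final answer: n = 2.603 × 10^-9 rad/s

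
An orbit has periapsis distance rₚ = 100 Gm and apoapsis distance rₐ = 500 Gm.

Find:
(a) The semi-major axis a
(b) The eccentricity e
rₚ = 100 Gm = 1 × 10^11 m
rₐ = 500 Gm = 5 × 10^11 m
(a) a = (rₚ + rₐ)/2 = 3 × 10^11 m ≈ 300 Gm
(b) e = (rₐ − rₚ)/(rₐ + rₚ) = (4 × 10^11) / (6 × 10^11) = 0.666667

Final answer:
(a) a = 300 Gm
(b) e = 0.6667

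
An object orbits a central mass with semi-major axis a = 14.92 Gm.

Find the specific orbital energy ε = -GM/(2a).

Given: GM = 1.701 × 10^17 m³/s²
a = 14.92 Gm = 1.492 × 10^10 m
GM = 1.701 × 10^17 m³/s²
2a = 2.984 × 10^10 m
ε = −GM/(2a) = -5.7004 × 10^6 J/kg ≈ -5.7 MJ/kg

Final answer: -5.7 MJ/kg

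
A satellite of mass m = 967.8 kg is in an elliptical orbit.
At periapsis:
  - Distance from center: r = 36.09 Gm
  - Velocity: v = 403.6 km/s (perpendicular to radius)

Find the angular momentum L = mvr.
r = 36.09 Gm = 3.609 × 10^10 m
v = 403.6 km/s = 403600 m/s
vr = 403600 × 3.609 × 10^10 = 1.45659 × 10^16 m²/s
L = m × vr = 967.8 × 1.45659 × 10^16 = 1.40969 × 10^19 kg·m²/s ≈ 1.41 × 10^19 kg·m²/s

Final answer: L = 1.41 × 10^19 kg·m²/s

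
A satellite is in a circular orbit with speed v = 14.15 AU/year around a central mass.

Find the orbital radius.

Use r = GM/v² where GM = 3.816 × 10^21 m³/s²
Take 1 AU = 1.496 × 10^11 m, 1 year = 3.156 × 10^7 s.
v = 14.15 AU/year = 67073.5 m/s
GM = 3.816 × 10^21 m³/s²
v² = 4.49886 × 10^9 m²/s²
r = GM/v² = (3.816 × 10^21) / (4.49886 × 10^9) = 8.48216 × 10^11 m ≈ 5.67 AU

Final answer: 5.67 AU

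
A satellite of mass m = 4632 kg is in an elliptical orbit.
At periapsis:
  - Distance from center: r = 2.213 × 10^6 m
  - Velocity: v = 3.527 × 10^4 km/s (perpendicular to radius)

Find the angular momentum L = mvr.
r = 2.213 × 10^6 m
v = 3.527 × 10^4 km/s = 3.527 × 10^7 m/s
vr = 3.527 × 10^7 × 2.213 × 10^6 = 7.80525 × 10^13 m²/s
L = m × vr = 4632 × 7.80525 × 10^13 = 3.61539 × 10^17 kg·m²/s ≈ 3.615 × 10^17 kg·m²/s

Final answer: L = 3.615 × 10^17 kg·m²/s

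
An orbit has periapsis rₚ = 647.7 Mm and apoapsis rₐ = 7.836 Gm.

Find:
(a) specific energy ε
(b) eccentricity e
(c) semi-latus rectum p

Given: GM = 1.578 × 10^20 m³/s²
rₚ = 647.7 Mm = 6.477 × 10^8 m
rₐ = 7.836 Gm = 7.836 × 10^9 m
GM = 1.578 × 10^20 m³/s²
a = (rₚ + rₐ)/2 = 4.24185 × 10^9 m
e = (rₐ − rₚ)/(rₐ + rₚ) = (7.1883 × 10^9) / (8.4837 × 10^9) = 0.847307
(a) 2a = 8.4837 × 10^9 m;  ε = −GM/(2a) = -1.86004 × 10^10 J/kg ≈ -18.6 GJ/kg
(b) e = 0.847307 ≈ 0.8473
(c) 1 − e² = 0.282071;  p = a(1 − e²) = 4.24185 × 10^9 × 0.282071 = 1.1965 × 10^9 m ≈ 1.197 Gm

Final answer:
(a) specific energy ε = -18.6 GJ/kg
(b) eccentricity e = 0.8473
(c) semi-latus rectum p = 1.197 Gm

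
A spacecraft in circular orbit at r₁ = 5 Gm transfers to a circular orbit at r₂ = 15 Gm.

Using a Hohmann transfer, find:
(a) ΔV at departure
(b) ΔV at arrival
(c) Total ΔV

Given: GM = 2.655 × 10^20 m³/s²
r₁ = 5 Gm = 5 × 10^9 m
r₂ = 15 Gm = 1.5 × 10^10 m
GM = 2.655 × 10^20 m³/s²
Transfer ellipse: a_t = (r₁ + r₂)/2 = 1 × 10^10 m
Circular speed at r₁: v₁ = √(GM/r₁) = 230434 m/s
Transfer speed at r₁ (periapsis): v₁ₜ = √(GM(2/r₁ − 1/a_t)) = 282223 m/s
(a) ΔV₁ = v₁ₜ − v₁ = 51788.9 m/s ≈ 51.79 km/s
Circular speed at r₂: v₂ = √(GM/r₂) = 133041 m/s
Transfer speed at r₂ (apoapsis): v₂ₜ = √(GM(2/r₂ − 1/a_t)) = 94074.4 m/s
(b) ΔV₂ = v₂ − v₂ₜ = 38966.9 m/s ≈ 38.97 km/s
(c) ΔV_total = ΔV₁ + ΔV₂ = 90755.9 m/s ≈ 90.76 km/s

Final answer:
(a) ΔV₁ = 51.79 km/s
(b) ΔV₂ = 38.97 km/s
(c) ΔV_total = 90.76 km/s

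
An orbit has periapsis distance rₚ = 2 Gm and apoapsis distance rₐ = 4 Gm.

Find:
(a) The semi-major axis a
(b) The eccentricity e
rₚ = 2 Gm = 2 × 10^9 m
rₐ = 4 Gm = 4 × 10^9 m
(a) a = (rₚ + rₐ)/2 = 3 × 10^9 m ≈ 3 Gm
(b) e = (rₐ − rₚ)/(rₐ + rₚ) = (2 × 10^9) / (6 × 10^9) = 0.333333

Final answer:
(a) a = 3 Gm
(b) e = 0.3333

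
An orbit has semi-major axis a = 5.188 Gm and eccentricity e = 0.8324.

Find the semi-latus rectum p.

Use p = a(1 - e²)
a = 5.188 Gm = 5.188 × 10^9 m
e = 0.8324,  e² = 0.69289,  1 − e² = 0.30711
p = a(1 − e²) = 5.188 × 10^9 m × 0.30711 = 1.59329 × 10^9 m ≈ 1.593 Gm

Final answer: p = 1.593 Gm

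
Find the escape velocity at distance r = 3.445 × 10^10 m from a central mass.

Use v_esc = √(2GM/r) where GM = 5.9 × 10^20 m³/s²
r = 3.445 × 10^10 m
GM = 5.9 × 10^20 m³/s²
2GM/r = 2 × (5.9 × 10^20) / (3.445 × 10^10) = 3.42525 × 10^10 m²/s²
v_esc = √(2GM/r) = 185074 m/s ≈ 185.1 km/s

Final answer: 185.1 km/s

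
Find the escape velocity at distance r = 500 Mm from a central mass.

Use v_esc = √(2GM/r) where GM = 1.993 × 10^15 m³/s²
r = 500 Mm = 5 × 10^8 m
GM = 1.993 × 10^15 m³/s²
2GM/r = 2 × (1.993 × 10^15) / (5 × 10^8) = 7.972 × 10^6 m²/s²
v_esc = √(2GM/r) = 2823.47 m/s ≈ 2.823 km/s

Final answer: 2.823 km/s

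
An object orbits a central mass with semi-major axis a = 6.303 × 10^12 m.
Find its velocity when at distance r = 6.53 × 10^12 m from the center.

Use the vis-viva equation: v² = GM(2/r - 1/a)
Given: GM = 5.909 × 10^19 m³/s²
a = 6.303 × 10^12 m
r = 6.53 × 10^12 m
GM = 5.909 × 10^19 m³/s²
2/r − 1/a = 3.06279 × 10^-13 − 1.58655 × 10^-13 = 1.47624 × 10^-13 m⁻¹
v² = GM (2/r − 1/a) = 8.72311 × 10^6 m²/s²
v = 2953.49 m/s ≈ 2.953 km/s

Final answer: 2.953 km/s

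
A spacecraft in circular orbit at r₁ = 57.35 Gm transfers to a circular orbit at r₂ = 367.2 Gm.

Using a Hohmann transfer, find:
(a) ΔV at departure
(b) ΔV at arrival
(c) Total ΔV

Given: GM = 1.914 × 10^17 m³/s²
r₁ = 57.35 Gm = 5.735 × 10^10 m
r₂ = 367.2 Gm = 3.672 × 10^11 m
GM = 1.914 × 10^17 m³/s²
Transfer ellipse: a_t = (r₁ + r₂)/2 = 2.12275 × 10^11 m
Circular speed at r₁: v₁ = √(GM/r₁) = 1826.86 m/s
Transfer speed at r₁ (periapsis): v₁ₜ = √(GM(2/r₁ − 1/a_t)) = 2402.74 m/s
(a) ΔV₁ = v₁ₜ − v₁ = 575.881 m/s ≈ 575.9 m/s
Circular speed at r₂: v₂ = √(GM/r₂) = 721.971 m/s
Transfer speed at r₂ (apoapsis): v₂ₜ = √(GM(2/r₂ − 1/a_t)) = 375.264 m/s
(b) ΔV₂ = v₂ − v₂ₜ = 346.707 m/s ≈ 346.7 m/s
(c) ΔV_total = ΔV₁ + ΔV₂ = 922.588 m/s ≈ 922.6 m/s

Final answer:
(a) ΔV₁ = 575.9 m/s
(b) ΔV₂ = 346.7 m/s
(c) ΔV_total = 922.6 m/s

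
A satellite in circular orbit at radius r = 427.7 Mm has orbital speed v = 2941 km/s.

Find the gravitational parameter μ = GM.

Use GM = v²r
r = 427.7 Mm = 4.277 × 10^8 m
v = 2941 km/s = 2.941 × 10^6 m/s
v² = 8.64948 × 10^12 m²/s²
GM = v²r = 8.64948 × 10^12 × 4.277 × 10^8 = 3.69938 × 10^21 m³/s²
GM ≈ 3.699 × 10^21 m³/s²

Final answer: GM = 3.699 × 10^21 m³/s²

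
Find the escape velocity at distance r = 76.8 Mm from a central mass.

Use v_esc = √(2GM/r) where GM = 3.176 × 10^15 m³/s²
r = 76.8 Mm = 7.68 × 10^7 m
GM = 3.176 × 10^15 m³/s²
2GM/r = 2 × (3.176 × 10^15) / (7.68 × 10^7) = 8.27083 × 10^7 m²/s²
v_esc = √(2GM/r) = 9094.41 m/s ≈ 9.094 km/s

Final answer: 9.094 km/s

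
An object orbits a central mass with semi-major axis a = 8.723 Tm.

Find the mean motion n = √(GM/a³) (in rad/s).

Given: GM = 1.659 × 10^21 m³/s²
a = 8.723 Tm = 8.723 × 10^12 m
GM = 1.659 × 10^21 m³/s²
a³ = 6.63739 × 10^38 m³
GM/a³ = (1.659 × 10^21) / (6.63739 × 10^38) = 2.49947 × 10^-18 s⁻²
n = √(GM/a³) = 1.58097 × 10^-9 rad/s ≈ 1.581 × 10^-9 rad/s

Final answer: n = 1.581 × 10^-9 rad/s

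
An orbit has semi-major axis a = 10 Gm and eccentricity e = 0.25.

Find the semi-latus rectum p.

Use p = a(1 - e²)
a = 10 Gm = 1 × 10^10 m
e = 0.25,  e² = 0.0625,  1 − e² = 0.9375
p = a(1 − e²) = 1 × 10^10 m × 0.9375 = 9.375 × 10^9 m ≈ 9.375 Gm

Final answer: p = 9.375 Gm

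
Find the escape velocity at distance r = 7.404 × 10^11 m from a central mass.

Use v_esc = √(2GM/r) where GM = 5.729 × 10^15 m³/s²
r = 7.404 × 10^11 m
GM = 5.729 × 10^15 m³/s²
2GM/r = 2 × (5.729 × 10^15) / (7.404 × 10^11) = 15475.4 m²/s²
v_esc = √(2GM/r) = 124.4 m/s ≈ 124.4 m/s

Final answer: 124.4 m/s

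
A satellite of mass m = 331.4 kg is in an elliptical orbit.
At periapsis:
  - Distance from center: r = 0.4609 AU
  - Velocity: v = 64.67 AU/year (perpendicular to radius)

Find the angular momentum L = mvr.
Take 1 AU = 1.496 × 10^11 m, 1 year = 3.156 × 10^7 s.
r = 0.4609 AU = 6.89506 × 10^10 m
v = 64.67 AU/year = 306547 m/s
vr = 306547 × 6.89506 × 10^10 = 2.11366 × 10^16 m²/s
L = m × vr = 331.4 × 2.11366 × 10^16 = 7.00468 × 10^18 kg·m²/s ≈ 7.005 × 10^18 kg·m²/s

Final answer: L = 7.005 × 10^18 kg·m²/s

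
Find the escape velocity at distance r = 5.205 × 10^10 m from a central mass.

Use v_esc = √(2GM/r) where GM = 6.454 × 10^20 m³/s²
r = 5.205 × 10^10 m
GM = 6.454 × 10^20 m³/s²
2GM/r = 2 × (6.454 × 10^20) / (5.205 × 10^10) = 2.47992 × 10^10 m²/s²
v_esc = √(2GM/r) = 157478 m/s ≈ 157.5 km/s

Final answer: 157.5 km/s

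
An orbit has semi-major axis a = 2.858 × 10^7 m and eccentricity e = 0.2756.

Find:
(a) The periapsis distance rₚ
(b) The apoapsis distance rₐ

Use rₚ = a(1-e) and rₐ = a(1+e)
a = 2.858 × 10^7 m
e = 0.2756:  1 − e = 0.7244,  1 + e = 1.2756
(a) rₚ = a(1 − e) = 2.858 × 10^7 m × 0.7244 = 2.07034 × 10^7 m ≈ 2.07 × 10^7 m
(b) rₐ = a(1 + e) = 2.858 × 10^7 m × 1.2756 = 3.64566 × 10^7 m ≈ 3.646 × 10^7 m

Final answer:
(a) rₚ = 2.07 × 10^7 m
(b) rₐ = 3.646 × 10^7 m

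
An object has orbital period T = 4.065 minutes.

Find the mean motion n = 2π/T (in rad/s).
T = 4.065 minutes = 243.9 s
n = 2π / 243.9 s = 0.0257613 rad/s ≈ 0.02576 rad/s

Final answer: n = 0.02576 rad/s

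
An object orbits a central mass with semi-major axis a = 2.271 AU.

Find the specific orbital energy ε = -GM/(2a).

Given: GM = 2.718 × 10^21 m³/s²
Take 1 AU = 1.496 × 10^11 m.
a = 2.271 AU = 3.39742 × 10^11 m
GM = 2.718 × 10^21 m³/s²
2a = 6.79483 × 10^11 m
ε = −GM/(2a) = -4.0001 × 10^9 J/kg ≈ -4 GJ/kg

Final answer: -4 GJ/kg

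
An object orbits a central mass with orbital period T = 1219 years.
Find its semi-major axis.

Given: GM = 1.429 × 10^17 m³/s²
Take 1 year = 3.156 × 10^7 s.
T = 1219 years = 3.84716 × 10^10 s
GM = 1.429 × 10^17 m³/s²
Kepler's third law: a³ = GM T² / (4π²)
T² = 1.48007 × 10^21 s²
a³ = (1.429 × 10^17) × (1.48007 × 10^21) / (4π²) = 5.3574 × 10^36 m³
a = (a³)^(1/3) = 1.74978 × 10^12 m ≈ 1.75 Tm

Final answer: 1.75 Tm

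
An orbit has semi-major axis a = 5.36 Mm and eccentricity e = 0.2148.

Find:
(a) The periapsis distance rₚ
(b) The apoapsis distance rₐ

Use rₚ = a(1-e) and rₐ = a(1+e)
a = 5.36 Mm = 5.36 × 10^6 m
e = 0.2148:  1 − e = 0.7852,  1 + e = 1.2148
(a) rₚ = a(1 − e) = 5.36 × 10^6 m × 0.7852 = 4.20867 × 10^6 m ≈ 4.209 Mm
(b) rₐ = a(1 + e) = 5.36 × 10^6 m × 1.2148 = 6.51133 × 10^6 m ≈ 6.511 Mm

Final answer:
(a) rₚ = 4.209 Mm
(b) rₐ = 6.511 Mm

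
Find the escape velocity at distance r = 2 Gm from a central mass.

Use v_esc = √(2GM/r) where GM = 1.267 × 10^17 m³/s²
r = 2 Gm = 2 × 10^9 m
GM = 1.267 × 10^17 m³/s²
2GM/r = 2 × (1.267 × 10^17) / (2 × 10^9) = 1.267 × 10^8 m²/s²
v_esc = √(2GM/r) = 11256.1 m/s ≈ 11.26 km/s

Final answer: 11.26 km/s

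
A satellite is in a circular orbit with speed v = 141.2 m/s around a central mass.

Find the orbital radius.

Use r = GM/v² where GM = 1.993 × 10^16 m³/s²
v = 141.2 m/s
GM = 1.993 × 10^16 m³/s²
v² = 19937.4 m²/s²
r = GM/v² = (1.993 × 10^16) / 19937.4 = 9.99627 × 10^11 m ≈ 999.6 Gm

Final answer: 999.6 Gm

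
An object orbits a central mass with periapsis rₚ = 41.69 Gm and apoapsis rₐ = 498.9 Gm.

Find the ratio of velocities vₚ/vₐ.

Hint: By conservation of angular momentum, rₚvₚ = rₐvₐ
rₚ = 41.69 Gm = 4.169 × 10^10 m
rₐ = 498.9 Gm = 4.989 × 10^11 m
rₚvₚ = rₐvₐ  ⇒  vₚ/vₐ = rₐ/rₚ
vₚ/vₐ = (4.989 × 10^11) / (4.169 × 10^10) = 11.9669

Final answer: vₚ/vₐ = 11.97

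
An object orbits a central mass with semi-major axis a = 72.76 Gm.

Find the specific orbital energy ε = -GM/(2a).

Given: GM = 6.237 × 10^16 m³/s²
a = 72.76 Gm = 7.276 × 10^10 m
GM = 6.237 × 10^16 m³/s²
2a = 1.4552 × 10^11 m
ε = −GM/(2a) = -428601 J/kg ≈ -428.6 kJ/kg

Final answer: -428.6 kJ/kg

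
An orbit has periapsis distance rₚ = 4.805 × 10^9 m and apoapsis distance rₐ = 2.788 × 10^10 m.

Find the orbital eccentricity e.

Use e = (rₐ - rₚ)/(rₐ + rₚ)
rₚ = 4.805 × 10^9 m
rₐ = 2.788 × 10^10 m
rₐ − rₚ = 2.3075 × 10^10 m
rₐ + rₚ = 3.2685 × 10^10 m
e = (rₐ − rₚ)/(rₐ + rₚ) = 0.705981

Final answer: e = 0.706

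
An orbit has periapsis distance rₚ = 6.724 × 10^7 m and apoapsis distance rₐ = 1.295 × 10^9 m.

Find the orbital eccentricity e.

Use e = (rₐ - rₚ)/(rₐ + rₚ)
rₚ = 6.724 × 10^7 m
rₐ = 1.295 × 10^9 m
rₐ − rₚ = 1.22776 × 10^9 m
rₐ + rₚ = 1.36224 × 10^9 m
e = (rₐ − rₚ)/(rₐ + rₚ) = 0.90128

Final answer: e = 0.9013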